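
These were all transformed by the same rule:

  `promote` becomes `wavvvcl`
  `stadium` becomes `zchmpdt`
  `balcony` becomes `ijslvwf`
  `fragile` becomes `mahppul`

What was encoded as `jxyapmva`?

Shifts by position in promote: pos 0: p→w (+7), pos 1: r→a (+9), pos 2: o→v (+7), pos 3: m→v (+9) — repeating every 2. It's a Vigenère-style cipher with numeric key [7,9]: position i shifts by key[i mod 2].
Undoing it on jxyapmva: j−7=c, x−9=o, y−7=r, a−9=r, p−7=i, m−9=d, v−7=o, a−9=r.

corridor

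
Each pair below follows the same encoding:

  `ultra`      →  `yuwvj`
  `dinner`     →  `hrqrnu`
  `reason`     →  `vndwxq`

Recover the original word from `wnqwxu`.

sensor

A repeating key of period 3 is used — shifts +4, +9, +3 over and over.
Reversing it on wnqwxu: w−4=s, n−9=e, q−3=n, w−4=s, x−9=o, u−3=r.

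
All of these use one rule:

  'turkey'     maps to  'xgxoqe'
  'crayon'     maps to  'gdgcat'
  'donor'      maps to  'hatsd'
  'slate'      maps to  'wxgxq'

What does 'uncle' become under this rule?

yzipq

Shifts by position in turkey: pos 0: t→x (+4), pos 1: u→g (+12), pos 2: r→x (+6), pos 3: k→o (+4), pos 4: e→q (+12), pos 5: y→e (+6) — repeating every 3. The shifts repeat in a cycle of length 3: positions 0,1,… shift by +4, +12, +6, then the pattern repeats.
Applying it to uncle: u+4=y, n+12=z, c+6=i, l+4=p, e+12=q.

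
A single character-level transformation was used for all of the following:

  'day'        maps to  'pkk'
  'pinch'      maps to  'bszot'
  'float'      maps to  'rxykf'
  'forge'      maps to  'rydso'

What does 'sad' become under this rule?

ekp

The shift depends on letter class: consonant d→p is +12, but vowel a→k is +10. Vowels shift forward by 10 and consonants shift forward by 12.
For sad: s(cons)+12=e, a(vowel)+10=k, d(cons)+12=p.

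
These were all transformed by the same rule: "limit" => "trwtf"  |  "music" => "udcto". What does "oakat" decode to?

graph

In limit: l→t is +8, i→r is +9, m→w is +10, i→t is +11 — the shift increases by 1 each position. The shift increases by 1 at each position, starting from +8: 8, 9, 10, ….
Reversing it on oakat: o−8=g, a−9=r, k−10=a, a−11=p, t−12=h.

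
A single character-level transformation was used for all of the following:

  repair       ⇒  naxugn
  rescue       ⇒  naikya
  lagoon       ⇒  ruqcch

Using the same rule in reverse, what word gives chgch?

r(17)→n(13) and e(4)→a(0) fit y≡21x+20 (mod 26); the inverse of 21 mod 26 is 5. This is an affine cipher: with a=0,…,z=25, each position x becomes (21x+20) mod 26.
Undoing it on chgch: c(2)→5·(2−20)≡14=o; h(7)→5·(7−20)≡13=n; g(6)→5·(6−20)≡8=i; c(2)→5·(2−20)≡14=o; h(7)→5·(7−20)≡13=n (all mod 26).

onion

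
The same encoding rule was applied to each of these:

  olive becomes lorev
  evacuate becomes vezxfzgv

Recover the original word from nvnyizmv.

Each pair mirrors across the alphabet (o↔l, l↔o, i↔r): positions sum to 25. Letters are reflected about the middle of the alphabet (position → 25−position): Atbash.
Reversing it on nvnyizmv: n↔m, v↔e, n↔m, y↔b, i↔r, z↔a, m↔n, v↔e.

membrane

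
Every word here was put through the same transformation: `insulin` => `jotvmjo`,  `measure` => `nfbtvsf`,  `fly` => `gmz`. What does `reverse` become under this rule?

Compare letters: i→j is +1, n→o is +1, s→t is +1 — a constant shift. It's a constant shift of +1 (ROT1).
On reverse: r+1=s, e+1=f, v+1=w, e+1=f, r+1=s, s+1=t, e+1=f.

sfwfstf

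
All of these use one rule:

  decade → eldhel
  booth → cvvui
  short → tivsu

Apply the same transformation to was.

The shift depends on letter class: consonant d→e is +1, but vowel e→l is +7. Vowels shift forward by 7 and consonants shift forward by 1.
On was: w(cons)+1=x, a(vowel)+7=h, s(cons)+1=t.

xht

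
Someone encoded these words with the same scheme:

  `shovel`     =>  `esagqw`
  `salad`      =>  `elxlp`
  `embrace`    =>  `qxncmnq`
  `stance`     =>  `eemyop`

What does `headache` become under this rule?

Shifts by position in shovel: pos 0: s→e (+12), pos 1: h→s (+11), pos 2: o→a (+12), pos 3: v→g (+11) — repeating every 2. A repeating key of period 2 is used — shifts +12, +11 over and over.
For headache: h+12=t, e+11=p, a+12=m, d+11=o, a+12=m, c+11=n, h+12=t, e+11=p.

tpmomntp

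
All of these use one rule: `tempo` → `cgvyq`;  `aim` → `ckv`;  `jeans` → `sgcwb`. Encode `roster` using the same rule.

The rule splits by letter class: vowels +2, consonants +9.
Applying it to roster: r(cons)+9=a, o(vowel)+2=q, s(cons)+9=b, t(cons)+9=c, e(vowel)+2=g, r(cons)+9=a.

aqbcga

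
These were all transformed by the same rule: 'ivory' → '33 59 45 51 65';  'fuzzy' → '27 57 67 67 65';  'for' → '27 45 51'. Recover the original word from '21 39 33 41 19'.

i(#9)→33 and v(#22)→59: differences scale by 2, so n = 2·pos + 15. With a=1..z=26, the number is 2·pos + 15.
Decoding 21 39 33 41 19: 21→(21−15)÷2=3=c, 39→(39−15)÷2=12=l, 33→(33−15)÷2=9=i, 41→(41−15)÷2=13=m, 19→(19−15)÷2=2=b.

climb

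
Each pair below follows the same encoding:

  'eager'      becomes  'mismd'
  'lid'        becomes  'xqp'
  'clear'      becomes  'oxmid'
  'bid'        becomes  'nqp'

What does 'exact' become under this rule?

mjiof

The shift depends on letter class: consonant g→s is +12, but vowel e→m is +8. Two shifts are in play — +8 for a/e/i/o/u, +12 for every other letter.
Applying it to exact: e(vowel)+8=m, x(cons)+12=j, a(vowel)+8=i, c(cons)+12=o, t(cons)+12=f.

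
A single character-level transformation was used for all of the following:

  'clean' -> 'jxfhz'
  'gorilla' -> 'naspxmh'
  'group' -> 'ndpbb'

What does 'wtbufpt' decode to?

phantom

Shifts by position in clean: pos 0: c→j (+7), pos 1: l→x (+12), pos 2: e→f (+1), pos 3: a→h (+7), pos 4: n→z (+12) — repeating every 3. It's a Vigenère-style cipher with numeric key [7,12,1]: position i shifts by key[i mod 3].
Decoding wtbufpt: w−7=p, t−12=h, b−1=a, u−7=n, f−12=t, p−1=o, t−7=m.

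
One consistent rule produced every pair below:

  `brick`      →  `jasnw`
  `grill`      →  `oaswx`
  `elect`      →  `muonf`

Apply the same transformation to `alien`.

iuspz

In brick: b→j is +8, r→a is +9, i→s is +10, c→n is +11 — the shift increases by 1 each position. Letter i (0-indexed) is shifted by i+8, so successive shifts are 8, 9, 10, ….
On alien: a+8=i, l+9=u, i+10=s, e+11=p, n+12=z.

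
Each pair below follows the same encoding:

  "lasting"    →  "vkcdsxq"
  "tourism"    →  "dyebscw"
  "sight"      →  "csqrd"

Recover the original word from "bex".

run

Compare letters: l→v is +10, a→k is +10, s→c is +10 — a constant shift. Every letter moves 10 places later in the alphabet, wrapping around z→a.
Decoding bex: b−10=r, e−10=u, x−10=n.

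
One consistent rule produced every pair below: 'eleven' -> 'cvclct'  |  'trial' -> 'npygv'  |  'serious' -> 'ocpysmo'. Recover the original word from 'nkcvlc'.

e(4)→c(2) and l(11)→v(21) fit y≡25x+6 (mod 26); the inverse of 25 mod 26 is 25. This is an affine cipher: with a=0,…,z=25, each position x becomes (25x+6) mod 26.
Undoing it on nkcvlc: n(13)→25·(13−6)≡19=t; k(10)→25·(10−6)≡22=w; c(2)→25·(2−6)≡4=e; v(21)→25·(21−6)≡11=l; l(11)→25·(11−6)≡21=v; c(2)→25·(2−6)≡4=e (all mod 26).

twelve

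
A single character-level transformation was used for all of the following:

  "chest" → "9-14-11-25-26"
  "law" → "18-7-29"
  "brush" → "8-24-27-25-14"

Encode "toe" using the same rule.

c is letter #3 and maps to 9: an offset of 6. Letters become their 1-based position plus 6 (so a→7, b→8, …).
Applying it to toe: t=20→26, o=15→21, e=5→11.

26-21-11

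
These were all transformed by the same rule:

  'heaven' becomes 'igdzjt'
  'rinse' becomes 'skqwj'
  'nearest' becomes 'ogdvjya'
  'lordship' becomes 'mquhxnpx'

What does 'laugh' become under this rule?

mcxkm

In heaven: h→i is +1, e→g is +2, a→d is +3, v→z is +4 — the shift increases by 1 each position. The shift increases by 1 at each position, starting from +1: 1, 2, 3, ….
On laugh: l+1=m, a+2=c, u+3=x, g+4=k, h+5=m.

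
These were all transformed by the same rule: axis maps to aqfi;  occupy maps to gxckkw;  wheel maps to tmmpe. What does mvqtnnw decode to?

The output letters match the input read backwards, each shifted +8: axis reversed is sixa. The word is reversed, then every letter is shifted forward by 8.
Undoing it on mvqtnnw: shift back: m−8=e, v−8=n, q−8=i, t−8=l, n−8=f, n−8=f, w−8=o → enilffo; then reverse → offline.

offline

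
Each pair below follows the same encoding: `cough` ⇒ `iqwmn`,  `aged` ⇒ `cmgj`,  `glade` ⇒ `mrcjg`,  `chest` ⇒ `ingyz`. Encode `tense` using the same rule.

zgtyg

The rule splits by letter class: vowels +2, consonants +6.
For tense: t(cons)+6=z, e(vowel)+2=g, n(cons)+6=t, s(cons)+6=y, e(vowel)+2=g.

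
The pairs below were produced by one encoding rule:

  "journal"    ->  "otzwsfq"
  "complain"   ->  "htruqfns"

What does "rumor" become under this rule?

wzrtw

Compare letters: j→o is +5, o→t is +5, u→z is +5 — a constant shift. Each letter is shifted forward by 5 in the alphabet (a Caesar shift of +5).
Applying it to rumor: r+5=w, u+5=z, m+5=r, o+5=t, r+5=w.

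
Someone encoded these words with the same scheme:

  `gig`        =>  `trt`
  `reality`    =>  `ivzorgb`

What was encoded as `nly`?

Each pair mirrors across the alphabet (g↔t, i↔r, g↔t): positions sum to 25. Letters are reflected about the middle of the alphabet (position → 25−position): Atbash.
Undoing it on nly: n↔m, l↔o, y↔b.

mob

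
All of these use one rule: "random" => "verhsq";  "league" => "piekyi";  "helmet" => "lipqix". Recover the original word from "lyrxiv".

Compare letters: r→v is +4, a→e is +4, n→r is +4 — a constant shift. It's a constant shift of +4 (ROT4).
Decoding lyrxiv: l−4=h, y−4=u, r−4=n, x−4=t, i−4=e, v−4=r.

hunter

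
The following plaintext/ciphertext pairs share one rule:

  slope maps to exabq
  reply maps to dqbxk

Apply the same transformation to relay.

dqxmk

Compare letters: s→e is +12, l→x is +12, o→a is +12 — a constant shift. It's a constant shift of +12 (ROT12).
For relay: r+12=d, e+12=q, l+12=x, a+12=m, y+12=k.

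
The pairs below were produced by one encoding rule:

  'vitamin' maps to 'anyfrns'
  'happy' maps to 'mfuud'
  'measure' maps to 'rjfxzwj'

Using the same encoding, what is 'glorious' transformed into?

lqtwntzx

Compare letters: v→a is +5, i→n is +5, t→y is +5 — a constant shift. This is a Caesar cipher with shift 5.
For glorious: g+5=l, l+5=q, o+5=t, r+5=w, i+5=n, o+5=t, u+5=z, s+5=x.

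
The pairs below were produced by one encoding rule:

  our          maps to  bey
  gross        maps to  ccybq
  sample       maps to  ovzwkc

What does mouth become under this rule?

rdeyw

The output letters match the input read backwards, each shifted +10: our reversed is ruo. The word is reversed, then every letter is shifted forward by 10.
On mouth: reverse → htuom; then shift: h+10=r, t+10=d, u+10=e, o+10=y, m+10=w.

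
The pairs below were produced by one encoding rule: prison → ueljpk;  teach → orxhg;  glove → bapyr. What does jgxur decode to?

shape

p(15)→u(20) and r(17)→e(4) fit y≡5x+23 (mod 26); the inverse of 5 mod 26 is 21. This is an affine cipher: with a=0,…,z=25, each position x becomes (5x+23) mod 26.
Undoing it on jgxur: j(9)→21·(9−23)≡18=s; g(6)→21·(6−23)≡7=h; x(23)→21·(23−23)≡0=a; u(20)→21·(20−23)≡15=p; r(17)→21·(17−23)≡4=e (all mod 26).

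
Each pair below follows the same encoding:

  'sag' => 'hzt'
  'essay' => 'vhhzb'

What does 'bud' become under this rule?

yfw

Each pair mirrors across the alphabet (s↔h, a↔z, g↔t): positions sum to 25. Letters are reflected about the middle of the alphabet (position → 25−position): Atbash.
For bud: b↔y, u↔f, d↔w.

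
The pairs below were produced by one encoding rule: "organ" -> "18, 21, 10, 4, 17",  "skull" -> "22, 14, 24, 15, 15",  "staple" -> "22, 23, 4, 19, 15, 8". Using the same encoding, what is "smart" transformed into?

o is letter #15 and maps to 18: an offset of 3. The number is (letter's place in the alphabet, a=1) + 3.
Applying it to smart: s=19→22, m=13→16, a=1→4, r=18→21, t=20→23.

22, 16, 4, 21, 23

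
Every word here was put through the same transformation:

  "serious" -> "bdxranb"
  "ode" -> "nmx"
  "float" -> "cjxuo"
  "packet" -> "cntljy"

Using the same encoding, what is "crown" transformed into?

wfxal

The output letters match the input read backwards, each shifted +9: serious reversed is suoires. Read the word backwards and shift each letter +9.
On crown: reverse → nworc; then shift: n+9=w, w+9=f, o+9=x, r+9=a, c+9=l.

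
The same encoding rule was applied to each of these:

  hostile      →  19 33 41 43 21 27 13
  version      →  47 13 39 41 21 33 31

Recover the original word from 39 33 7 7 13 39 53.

robbery

h(#8)→19 and o(#15)→33: differences scale by 2, so n = 2·pos + 3. The formula is n = 2×(alphabet index, a=1) + 3.
Reversing it on 39 33 7 7 13 39 53: 39→(39−3)÷2=18=r, 33→(33−3)÷2=15=o, 7→(7−3)÷2=2=b, 7→(7−3)÷2=2=b, 13→(13−3)÷2=5=e, 39→(39−3)÷2=18=r, 53→(53−3)÷2=25=y.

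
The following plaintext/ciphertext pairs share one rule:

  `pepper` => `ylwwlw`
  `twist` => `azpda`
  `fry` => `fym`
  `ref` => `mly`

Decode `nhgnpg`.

The output letters match the input read backwards, each shifted +7: pepper reversed is reppep. Two steps: reverse the string, then apply a Caesar shift of +7.
Reversing it on nhgnpg: shift back: n−7=g, h−7=a, g−7=z, n−7=g, p−7=i, g−7=z → gazgiz; then reverse → zigzag.

zigzag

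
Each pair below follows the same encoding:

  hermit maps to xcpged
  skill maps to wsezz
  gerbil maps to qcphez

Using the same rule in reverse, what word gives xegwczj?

himself

h(7)→x(23) and e(4)→c(2) fit y≡7x+0 (mod 26); the inverse of 7 mod 26 is 15. Treating letters as 0–25, the rule is x ↦ 7x + 0 (mod 26).
Decoding xegwczj: x(23)→15·(23−0)≡7=h; e(4)→15·(4−0)≡8=i; g(6)→15·(6−0)≡12=m; w(22)→15·(22−0)≡18=s; c(2)→15·(2−0)≡4=e; z(25)→15·(25−0)≡11=l; j(9)→15·(9−0)≡5=f (all mod 26).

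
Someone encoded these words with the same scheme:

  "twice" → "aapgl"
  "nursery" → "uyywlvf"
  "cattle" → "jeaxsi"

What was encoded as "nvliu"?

green

Shifts by position in twice: pos 0: t→a (+7), pos 1: w→a (+4), pos 2: i→p (+7), pos 3: c→g (+4) — repeating every 2. The shifts repeat in a cycle of length 2: positions 0,1,… shift by +7, +4, then the pattern repeats.
Undoing it on nvliu: n−7=g, v−4=r, l−7=e, i−4=e, u−7=n.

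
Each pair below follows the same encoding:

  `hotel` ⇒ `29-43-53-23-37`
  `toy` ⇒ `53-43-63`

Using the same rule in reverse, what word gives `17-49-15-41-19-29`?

Each letter becomes 2×(its alphabet position, a=1..z=26) + 13.
Reversing it on 17-49-15-41-19-29: 17→(17−13)÷2=2=b, 49→(49−13)÷2=18=r, 15→(15−13)÷2=1=a, 41→(41−13)÷2=14=n, 19→(19−13)÷2=3=c, 29→(29−13)÷2=8=h.

branch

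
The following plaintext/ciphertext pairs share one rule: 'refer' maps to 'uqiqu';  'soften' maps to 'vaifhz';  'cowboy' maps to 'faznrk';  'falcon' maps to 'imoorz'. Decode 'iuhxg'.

field

A repeating key of period 2 is used — shifts +3, +12 over and over.
Reversing it on iuhxg: i−3=f, u−12=i, h−3=e, x−12=l, g−3=d.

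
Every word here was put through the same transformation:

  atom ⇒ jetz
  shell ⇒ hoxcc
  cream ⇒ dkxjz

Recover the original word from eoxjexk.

a(0)→j(9) and t(19)→e(4) fit y≡23x+9 (mod 26); the inverse of 23 mod 26 is 17. Treating letters as 0–25, the rule is x ↦ 23x + 9 (mod 26).
Reversing it on eoxjexk: e(4)→17·(4−9)≡19=t; o(14)→17·(14−9)≡7=h; x(23)→17·(23−9)≡4=e; j(9)→17·(9−9)≡0=a; e(4)→17·(4−9)≡19=t; x(23)→17·(23−9)≡4=e; k(10)→17·(10−9)≡17=r (all mod 26).

theater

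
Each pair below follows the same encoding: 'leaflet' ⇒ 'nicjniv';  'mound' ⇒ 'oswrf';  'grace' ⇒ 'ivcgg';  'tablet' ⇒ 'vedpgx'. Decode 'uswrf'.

sound

Shifts by position in leaflet: pos 0: l→n (+2), pos 1: e→i (+4), pos 2: a→c (+2), pos 3: f→j (+4) — repeating every 2. The shifts repeat in a cycle of length 2: positions 0,1,… shift by +2, +4, then the pattern repeats.
Decoding uswrf: u−2=s, s−4=o, w−2=u, r−4=n, f−2=d.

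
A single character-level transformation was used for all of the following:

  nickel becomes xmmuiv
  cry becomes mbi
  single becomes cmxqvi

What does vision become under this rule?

fmcmsx

The shift depends on letter class: consonant n→x is +10, but vowel i→m is +4. Vowels shift forward by 4 and consonants shift forward by 10.
On vision: v(cons)+10=f, i(vowel)+4=m, s(cons)+10=c, i(vowel)+4=m, o(vowel)+4=s, n(cons)+10=x.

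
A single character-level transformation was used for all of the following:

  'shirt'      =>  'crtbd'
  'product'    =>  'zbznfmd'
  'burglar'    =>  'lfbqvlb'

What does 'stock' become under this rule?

Vowels shift forward by 11 and consonants shift forward by 10.
Applying it to stock: s(cons)+10=c, t(cons)+10=d, o(vowel)+11=z, c(cons)+10=m, k(cons)+10=u.

cdzmu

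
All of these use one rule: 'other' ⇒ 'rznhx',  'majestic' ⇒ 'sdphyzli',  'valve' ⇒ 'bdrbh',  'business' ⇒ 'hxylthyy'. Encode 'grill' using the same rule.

mxlrr

The shift depends on letter class: consonant t→z is +6, but vowel o→r is +3. Vowels shift forward by 3 and consonants shift forward by 6.
For grill: g(cons)+6=m, r(cons)+6=x, i(vowel)+3=l, l(cons)+6=r, l(cons)+6=r.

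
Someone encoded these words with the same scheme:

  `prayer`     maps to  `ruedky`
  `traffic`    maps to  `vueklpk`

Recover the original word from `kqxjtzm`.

intense

In prayer: p→r is +2, r→u is +3, a→e is +4, y→d is +5 — the shift increases by 1 each position. The shift increases by 1 at each position, starting from +2: 2, 3, 4, ….
Reversing it on kqxjtzm: k−2=i, q−3=n, x−4=t, j−5=e, t−6=n, z−7=s, m−8=e.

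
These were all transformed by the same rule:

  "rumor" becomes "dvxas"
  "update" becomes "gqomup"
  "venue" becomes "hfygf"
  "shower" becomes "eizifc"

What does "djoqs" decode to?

It's a Vigenère-style cipher with numeric key [12,1,11]: position i shifts by key[i mod 3].
Decoding djoqs: d−12=r, j−1=i, o−11=d, q−12=e, s−1=r.

rider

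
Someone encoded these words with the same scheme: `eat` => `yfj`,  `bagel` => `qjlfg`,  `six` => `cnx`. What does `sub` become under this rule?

The output letters match the input read backwards, each shifted +5: eat reversed is tae. Two steps: reverse the string, then apply a Caesar shift of +5.
On sub: reverse → bus; then shift: b+5=g, u+5=z, s+5=x.

gzx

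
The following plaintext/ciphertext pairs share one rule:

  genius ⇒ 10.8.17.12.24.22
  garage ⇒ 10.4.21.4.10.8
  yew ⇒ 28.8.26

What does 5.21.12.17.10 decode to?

bring

g is letter #7 and maps to 10: an offset of 3. The number is (letter's place in the alphabet, a=1) + 3.
Reversing it on 5.21.12.17.10: 5→(5−3)÷1=2=b, 21→(21−3)÷1=18=r, 12→(12−3)÷1=9=i, 17→(17−3)÷1=14=n, 10→(10−3)÷1=7=g.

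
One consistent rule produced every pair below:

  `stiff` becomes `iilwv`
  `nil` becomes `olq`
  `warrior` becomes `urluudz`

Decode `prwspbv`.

symptom

The output letters match the input read backwards, each shifted +3: stiff reversed is ffits. Two steps: reverse the string, then apply a Caesar shift of +3.
Reversing it on prwspbv: shift back: p−3=m, r−3=o, w−3=t, s−3=p, p−3=m, b−3=y, v−3=s → motpmys; then reverse → symptom.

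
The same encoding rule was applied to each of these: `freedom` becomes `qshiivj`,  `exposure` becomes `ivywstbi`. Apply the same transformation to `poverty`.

Two steps: reverse the string, then apply a Caesar shift of +4.
Applying it to poverty: reverse → ytrevop; then shift: y+4=c, t+4=x, r+4=v, e+4=i, v+4=z, o+4=s, p+4=t.

cxvizst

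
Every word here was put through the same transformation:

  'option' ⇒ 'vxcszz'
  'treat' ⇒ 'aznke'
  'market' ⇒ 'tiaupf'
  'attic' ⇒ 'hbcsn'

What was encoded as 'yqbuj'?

Letter i (0-indexed) is shifted by i+7, so successive shifts are 7, 8, 9, ….
Reversing it on yqbuj: y−7=r, q−8=i, b−9=s, u−10=k, j−11=y.

risky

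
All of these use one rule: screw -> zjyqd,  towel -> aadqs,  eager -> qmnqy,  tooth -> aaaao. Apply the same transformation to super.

zgwqy

The shift depends on letter class: consonant s→z is +7, but vowel e→q is +12. Vowels shift forward by 12 and consonants shift forward by 7.
For super: s(cons)+7=z, u(vowel)+12=g, p(cons)+7=w, e(vowel)+12=q, r(cons)+7=y.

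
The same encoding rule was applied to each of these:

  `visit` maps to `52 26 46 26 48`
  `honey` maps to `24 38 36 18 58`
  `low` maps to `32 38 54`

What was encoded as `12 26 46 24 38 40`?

v(#22)→52 and i(#9)→26: differences scale by 2, so n = 2·pos + 8. The formula is n = 2×(alphabet index, a=1) + 8.
Decoding 12 26 46 24 38 40: 12→(12−8)÷2=2=b, 26→(26−8)÷2=9=i, 46→(46−8)÷2=19=s, 24→(24−8)÷2=8=h, 38→(38−8)÷2=15=o, 40→(40−8)÷2=16=p.

bishop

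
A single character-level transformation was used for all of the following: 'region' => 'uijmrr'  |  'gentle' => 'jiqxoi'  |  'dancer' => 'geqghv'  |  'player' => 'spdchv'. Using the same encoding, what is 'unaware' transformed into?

Shifts by position in region: pos 0: r→u (+3), pos 1: e→i (+4), pos 2: g→j (+3), pos 3: i→m (+4) — repeating every 2. The shifts repeat in a cycle of length 2: positions 0,1,… shift by +3, +4, then the pattern repeats.
On unaware: u+3=x, n+4=r, a+3=d, w+4=a, a+3=d, r+4=v, e+3=h.

xrdadvh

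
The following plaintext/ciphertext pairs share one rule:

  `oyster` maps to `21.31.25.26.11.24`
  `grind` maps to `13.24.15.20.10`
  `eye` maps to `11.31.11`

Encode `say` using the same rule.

o is letter #15 and maps to 21: an offset of 6. Each letter is replaced by its alphabet position (a=1..z=26) + 6.
Applying it to say: s=19→25, a=1→7, y=25→31.

25.7.31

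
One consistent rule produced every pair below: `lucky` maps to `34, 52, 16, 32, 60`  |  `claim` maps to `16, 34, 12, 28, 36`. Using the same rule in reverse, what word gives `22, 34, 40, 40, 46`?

l(#12)→34 and u(#21)→52: differences scale by 2, so n = 2·pos + 10. The formula is n = 2×(alphabet index, a=1) + 10.
Undoing it on 22, 34, 40, 40, 46: 22→(22−10)÷2=6=f, 34→(34−10)÷2=12=l, 40→(40−10)÷2=15=o, 40→(40−10)÷2=15=o, 46→(46−10)÷2=18=r.

floor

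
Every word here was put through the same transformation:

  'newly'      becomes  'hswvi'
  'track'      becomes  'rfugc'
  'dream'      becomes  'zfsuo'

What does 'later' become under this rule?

vursf

Each letter's alphabet position (a=0..z=25) is mapped through 19·x+20 mod 26 — an affine cipher.
On later: l(11)→19·11+20≡21=v; a(0)→19·0+20≡20=u; t(19)→19·19+20≡17=r; e(4)→19·4+20≡18=s; r(17)→19·17+20≡5=f (all mod 26).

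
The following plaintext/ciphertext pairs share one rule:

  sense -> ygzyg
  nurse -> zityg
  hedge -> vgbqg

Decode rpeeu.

bloom

s(18)→y(24) and e(4)→g(6) fit y≡5x+12 (mod 26); the inverse of 5 mod 26 is 21. Each letter's alphabet position (a=0..z=25) is mapped through 5·x+12 mod 26 — an affine cipher.
Undoing it on rpeeu: r(17)→21·(17−12)≡1=b; p(15)→21·(15−12)≡11=l; e(4)→21·(4−12)≡14=o; e(4)→21·(4−12)≡14=o; u(20)→21·(20−12)≡12=m (all mod 26).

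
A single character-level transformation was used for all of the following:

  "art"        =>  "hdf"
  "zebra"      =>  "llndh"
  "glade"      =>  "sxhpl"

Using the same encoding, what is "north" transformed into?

The shift depends on letter class: consonant r→d is +12, but vowel a→h is +7. Two shifts are in play — +7 for a/e/i/o/u, +12 for every other letter.
Applying it to north: n(cons)+12=z, o(vowel)+7=v, r(cons)+12=d, t(cons)+12=f, h(cons)+12=t.

zvdft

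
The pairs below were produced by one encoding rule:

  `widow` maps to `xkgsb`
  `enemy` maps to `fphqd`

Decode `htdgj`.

Letter i (0-indexed) is shifted by i+1, so successive shifts are 1, 2, 3, ….
Undoing it on htdgj: h−1=g, t−2=r, d−3=a, g−4=c, j−5=e.

grace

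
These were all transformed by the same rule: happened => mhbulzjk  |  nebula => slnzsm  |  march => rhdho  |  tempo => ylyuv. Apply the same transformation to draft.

iymka

The shifts repeat in a cycle of length 3: positions 0,1,… shift by +5, +7, +12, then the pattern repeats.
On draft: d+5=i, r+7=y, a+12=m, f+5=k, t+7=a.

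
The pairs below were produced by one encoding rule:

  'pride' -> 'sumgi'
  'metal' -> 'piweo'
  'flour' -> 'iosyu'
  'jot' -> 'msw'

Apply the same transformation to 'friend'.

Two shifts are in play — +4 for a/e/i/o/u, +3 for every other letter.
On friend: f(cons)+3=i, r(cons)+3=u, i(vowel)+4=m, e(vowel)+4=i, n(cons)+3=q, d(cons)+3=g.

iumiqg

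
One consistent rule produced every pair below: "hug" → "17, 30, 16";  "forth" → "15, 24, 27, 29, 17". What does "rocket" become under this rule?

h is letter #8 and maps to 17: an offset of 9. Each letter is replaced by its alphabet position (a=1..z=26) + 9.
For rocket: r=18→27, o=15→24, c=3→12, k=11→20, e=5→14, t=20→29.

27, 24, 12, 20, 14, 29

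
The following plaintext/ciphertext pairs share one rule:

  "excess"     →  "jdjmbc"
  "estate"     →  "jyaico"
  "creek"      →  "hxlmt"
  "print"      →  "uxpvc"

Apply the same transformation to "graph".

The shift increases by 1 at each position, starting from +5: 5, 6, 7, ….
Applying it to graph: g+5=l, r+6=x, a+7=h, p+8=x, h+9=q.

lxhxq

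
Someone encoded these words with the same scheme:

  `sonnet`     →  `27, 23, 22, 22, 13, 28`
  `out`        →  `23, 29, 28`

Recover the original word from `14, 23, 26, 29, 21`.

forum

s is letter #19 and maps to 27: an offset of 8. Letters become their 1-based position plus 8 (so a→9, b→10, …).
Undoing it on 14, 23, 26, 29, 21: 14→(14−8)÷1=6=f, 23→(23−8)÷1=15=o, 26→(26−8)÷1=18=r, 29→(29−8)÷1=21=u, 21→(21−8)÷1=13=m.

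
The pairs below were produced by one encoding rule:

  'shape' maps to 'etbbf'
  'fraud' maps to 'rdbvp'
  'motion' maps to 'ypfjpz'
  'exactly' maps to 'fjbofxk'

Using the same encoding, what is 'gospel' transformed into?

spebfx

Two shifts are in play — +1 for a/e/i/o/u, +12 for every other letter.
On gospel: g(cons)+12=s, o(vowel)+1=p, s(cons)+12=e, p(cons)+12=b, e(vowel)+1=f, l(cons)+12=x.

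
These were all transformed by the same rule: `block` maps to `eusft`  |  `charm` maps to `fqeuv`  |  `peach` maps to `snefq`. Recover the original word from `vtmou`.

skill

Shifts by position in block: pos 0: b→e (+3), pos 1: l→u (+9), pos 2: o→s (+4), pos 3: c→f (+3), pos 4: k→t (+9) — repeating every 3. It's a Vigenère-style cipher with numeric key [3,9,4]: position i shifts by key[i mod 3].
Undoing it on vtmou: v−3=s, t−9=k, m−4=i, o−3=l, u−9=l.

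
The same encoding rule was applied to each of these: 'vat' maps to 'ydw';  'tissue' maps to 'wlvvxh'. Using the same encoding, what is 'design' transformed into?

ghvljq

Compare letters: v→y is +3, a→d is +3, t→w is +3 — a constant shift. Every letter moves 3 places later in the alphabet, wrapping around z→a.
For design: d+3=g, e+3=h, s+3=v, i+3=l, g+3=j, n+3=q.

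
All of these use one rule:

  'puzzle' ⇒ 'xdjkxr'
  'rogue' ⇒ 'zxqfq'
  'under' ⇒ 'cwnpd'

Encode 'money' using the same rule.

uxxpk

In puzzle: p→x is +8, u→d is +9, z→j is +10, z→k is +11 — the shift increases by 1 each position. Each letter shifts forward by (position + 8), i.e. 8, 9, 10, … — the shift grows by one for each successive letter.
On money: m+8=u, o+9=x, n+10=x, e+11=p, y+12=k.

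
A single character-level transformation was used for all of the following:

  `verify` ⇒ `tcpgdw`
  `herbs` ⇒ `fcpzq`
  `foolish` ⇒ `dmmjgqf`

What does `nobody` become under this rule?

Compare letters: v→t is +24, e→c is +24, r→p is +24 — a constant shift. This is a Caesar cipher with shift 24.
On nobody: n+24=l, o+24=m, b+24=z, o+24=m, d+24=b, y+24=w.

lmzmbw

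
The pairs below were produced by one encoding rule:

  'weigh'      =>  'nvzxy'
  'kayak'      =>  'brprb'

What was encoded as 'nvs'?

This is a Caesar cipher with shift 17.
Decoding nvs: n−17=w, v−17=e, s−17=b.

web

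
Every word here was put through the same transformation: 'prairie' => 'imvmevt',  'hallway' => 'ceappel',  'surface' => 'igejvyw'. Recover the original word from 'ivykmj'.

The word is reversed, then every letter is shifted forward by 4.
Decoding ivykmj: shift back: i−4=e, v−4=r, y−4=u, k−4=g, m−4=i, j−4=f → erugif; then reverse → figure.

figure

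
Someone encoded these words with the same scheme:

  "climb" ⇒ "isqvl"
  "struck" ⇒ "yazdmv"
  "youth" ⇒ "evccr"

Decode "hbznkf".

Each letter shifts forward by (position + 6), i.e. 6, 7, 8, … — the shift grows by one for each successive letter.
Decoding hbznkf: h−6=b, b−7=u, z−8=r, n−9=e, k−10=a, f−11=u.

bureau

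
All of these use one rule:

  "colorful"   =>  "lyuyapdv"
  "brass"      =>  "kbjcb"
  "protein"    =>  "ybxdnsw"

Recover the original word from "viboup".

myself

Shifts by position in colorful: pos 0: c→l (+9), pos 1: o→y (+10), pos 2: l→u (+9), pos 3: o→y (+10) — repeating every 2. It's a Vigenère-style cipher with numeric key [9,10]: position i shifts by key[i mod 2].
Decoding viboup: v−9=m, i−10=y, b−9=s, o−10=e, u−9=l, p−10=f.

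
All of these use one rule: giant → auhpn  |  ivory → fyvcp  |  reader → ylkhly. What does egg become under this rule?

The output letters match the input read backwards, each shifted +7: giant reversed is tnaig. The word is reversed, then every letter is shifted forward by 7.
On egg: reverse → gge; then shift: g+7=n, g+7=n, e+7=l.

nnl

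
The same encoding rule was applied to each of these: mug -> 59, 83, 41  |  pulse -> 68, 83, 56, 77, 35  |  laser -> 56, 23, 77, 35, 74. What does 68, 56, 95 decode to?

ply

Each letter becomes 3×(its alphabet position, a=1..z=26) + 20.
Reversing it on 68, 56, 95: 68→(68−20)÷3=16=p, 56→(56−20)÷3=12=l, 95→(95−20)÷3=25=y.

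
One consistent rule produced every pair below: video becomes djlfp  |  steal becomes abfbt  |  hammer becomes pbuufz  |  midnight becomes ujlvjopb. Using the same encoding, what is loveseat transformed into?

Vowels shift forward by 1 and consonants shift forward by 8.
Applying it to loveseat: l(cons)+8=t, o(vowel)+1=p, v(cons)+8=d, e(vowel)+1=f, s(cons)+8=a, e(vowel)+1=f, a(vowel)+1=b, t(cons)+8=b.

tpdfafbb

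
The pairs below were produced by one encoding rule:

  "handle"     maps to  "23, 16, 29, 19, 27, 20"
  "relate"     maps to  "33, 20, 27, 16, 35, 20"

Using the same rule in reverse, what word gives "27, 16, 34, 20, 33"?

laser

h is letter #8 and maps to 23: an offset of 15. Each letter is replaced by its alphabet position (a=1..z=26) + 15.
Reversing it on 27, 16, 34, 20, 33: 27→(27−15)÷1=12=l, 16→(16−15)÷1=1=a, 34→(34−15)÷1=19=s, 20→(20−15)÷1=5=e, 33→(33−15)÷1=18=r.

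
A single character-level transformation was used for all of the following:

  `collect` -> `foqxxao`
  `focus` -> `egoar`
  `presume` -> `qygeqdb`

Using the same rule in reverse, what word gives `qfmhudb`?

Two steps: reverse the string, then apply a Caesar shift of +12.
Decoding qfmhudb: shift back: q−12=e, f−12=t, m−12=a, h−12=v, u−12=i, d−12=r, b−12=p → etavirp; then reverse → private.

private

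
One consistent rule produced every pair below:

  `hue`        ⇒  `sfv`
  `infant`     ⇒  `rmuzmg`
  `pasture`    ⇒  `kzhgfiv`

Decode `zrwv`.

aide

Each pair mirrors across the alphabet (h↔s, u↔f, e↔v): positions sum to 25. This is the alphabet-reversal cipher (Atbash): a becomes z, b becomes y, etc.
Reversing it on zrwv: z↔a, r↔i, w↔d, v↔e.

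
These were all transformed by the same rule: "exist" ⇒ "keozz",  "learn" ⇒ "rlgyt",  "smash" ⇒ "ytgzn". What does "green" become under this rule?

myklt

The shifts repeat in a cycle of length 2: positions 0,1,… shift by +6, +7, then the pattern repeats.
On green: g+6=m, r+7=y, e+6=k, e+7=l, n+6=t.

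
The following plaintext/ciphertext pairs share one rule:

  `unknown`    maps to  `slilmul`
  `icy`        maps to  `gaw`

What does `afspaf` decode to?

church

Compare letters: u→s is +24, n→l is +24, k→i is +24 — a constant shift. Every letter moves 24 places later in the alphabet, wrapping around z→a.
Reversing it on afspaf: a−24=c, f−24=h, s−24=u, p−24=r, a−24=c, f−24=h.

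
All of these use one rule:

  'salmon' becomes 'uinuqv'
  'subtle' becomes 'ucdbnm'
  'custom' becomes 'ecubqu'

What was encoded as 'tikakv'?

raisin

Shifts by position in salmon: pos 0: s→u (+2), pos 1: a→i (+8), pos 2: l→n (+2), pos 3: m→u (+8) — repeating every 2. A repeating key of period 2 is used — shifts +2, +8 over and over.
Undoing it on tikakv: t−2=r, i−8=a, k−2=i, a−8=s, k−2=i, v−8=n.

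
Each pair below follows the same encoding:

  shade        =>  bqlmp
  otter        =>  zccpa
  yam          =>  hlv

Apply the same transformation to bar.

The shift depends on letter class: consonant s→b is +9, but vowel a→l is +11. The rule splits by letter class: vowels +11, consonants +9.
For bar: b(cons)+9=k, a(vowel)+11=l, r(cons)+9=a.

kla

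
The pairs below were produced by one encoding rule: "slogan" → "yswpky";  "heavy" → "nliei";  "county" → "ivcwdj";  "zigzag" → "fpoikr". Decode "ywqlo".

In slogan: s→y is +6, l→s is +7, o→w is +8, g→p is +9 — the shift increases by 1 each position. Each letter shifts forward by (position + 6), i.e. 6, 7, 8, … — the shift grows by one for each successive letter.
Decoding ywqlo: y−6=s, w−7=p, q−8=i, l−9=c, o−10=e.

spice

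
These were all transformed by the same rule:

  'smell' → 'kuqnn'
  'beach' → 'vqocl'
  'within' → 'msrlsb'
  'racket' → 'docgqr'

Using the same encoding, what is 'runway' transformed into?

s(18)→k(10) and m(12)→u(20) fit y≡7x+14 (mod 26); the inverse of 7 mod 26 is 15. Each letter's alphabet position (a=0..z=25) is mapped through 7·x+14 mod 26 — an affine cipher.
For runway: r(17)→7·17+14≡3=d; u(20)→7·20+14≡24=y; n(13)→7·13+14≡1=b; w(22)→7·22+14≡12=m; a(0)→7·0+14≡14=o; y(24)→7·24+14≡0=a (all mod 26).

dybmoa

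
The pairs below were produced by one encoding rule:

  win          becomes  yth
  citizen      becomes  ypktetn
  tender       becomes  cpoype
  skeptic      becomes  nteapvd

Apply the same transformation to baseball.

The output letters match the input read backwards, each shifted +11: win reversed is niw. The word is reversed, then every letter is shifted forward by 11.
For baseball: reverse → llabesab; then shift: l+11=w, l+11=w, a+11=l, b+11=m, e+11=p, s+11=d, a+11=l, b+11=m.

wwlmpdlm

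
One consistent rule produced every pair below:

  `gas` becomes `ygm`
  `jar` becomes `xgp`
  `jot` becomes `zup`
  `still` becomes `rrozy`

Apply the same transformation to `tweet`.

The output letters match the input read backwards, each shifted +6: gas reversed is sag. Two steps: reverse the string, then apply a Caesar shift of +6.
For tweet: reverse → teewt; then shift: t+6=z, e+6=k, e+6=k, w+6=c, t+6=z.

zkkcz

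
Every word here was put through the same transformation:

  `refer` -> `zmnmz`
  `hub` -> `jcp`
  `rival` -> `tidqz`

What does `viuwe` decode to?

The output letters match the input read backwards, each shifted +8: refer reversed is refer. Read the word backwards and shift each letter +8.
Decoding viuwe: shift back: v−8=n, i−8=a, u−8=m, w−8=o, e−8=w → namow; then reverse → woman.

woman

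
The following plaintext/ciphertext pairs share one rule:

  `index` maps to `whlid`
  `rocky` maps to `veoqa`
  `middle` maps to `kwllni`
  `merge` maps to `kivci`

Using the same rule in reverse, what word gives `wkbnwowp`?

Treating letters as 0–25, the rule is x ↦ 23x + 20 (mod 26).
Undoing it on wkbnwowp: w(22)→17·(22−20)≡8=i; k(10)→17·(10−20)≡12=m; b(1)→17·(1−20)≡15=p; n(13)→17·(13−20)≡11=l; w(22)→17·(22−20)≡8=i; o(14)→17·(14−20)≡2=c; w(22)→17·(22−20)≡8=i; p(15)→17·(15−20)≡19=t (all mod 26).

implicit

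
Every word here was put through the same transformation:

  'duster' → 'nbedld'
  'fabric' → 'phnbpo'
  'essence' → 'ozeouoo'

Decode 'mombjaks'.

The shifts repeat in a cycle of length 3: positions 0,1,… shift by +10, +7, +12, then the pattern repeats.
Reversing it on mombjaks: m−10=c, o−7=h, m−12=a, b−10=r, j−7=c, a−12=o, k−10=a, s−7=l.

charcoal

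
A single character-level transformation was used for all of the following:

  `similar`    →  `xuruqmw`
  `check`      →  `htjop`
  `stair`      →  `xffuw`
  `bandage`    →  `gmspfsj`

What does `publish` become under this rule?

uggxnem

Shifts by position in similar: pos 0: s→x (+5), pos 1: i→u (+12), pos 2: m→r (+5), pos 3: i→u (+12) — repeating every 2. The shifts repeat in a cycle of length 2: positions 0,1,… shift by +5, +12, then the pattern repeats.
On publish: p+5=u, u+12=g, b+5=g, l+12=x, i+5=n, s+12=e, h+5=m.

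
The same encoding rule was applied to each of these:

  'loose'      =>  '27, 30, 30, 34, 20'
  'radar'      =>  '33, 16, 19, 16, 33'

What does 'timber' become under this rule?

35, 24, 28, 17, 20, 33

l is letter #12 and maps to 27: an offset of 15. Letters become their 1-based position plus 15 (so a→16, b→17, …).
For timber: t=20→35, i=9→24, m=13→28, b=2→17, e=5→20, r=18→33.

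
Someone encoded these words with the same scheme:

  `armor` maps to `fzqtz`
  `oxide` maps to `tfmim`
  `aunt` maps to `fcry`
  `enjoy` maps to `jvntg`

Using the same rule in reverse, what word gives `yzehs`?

track

A repeating key of period 3 is used — shifts +5, +8, +4 over and over.
Undoing it on yzehs: y−5=t, z−8=r, e−4=a, h−5=c, s−8=k.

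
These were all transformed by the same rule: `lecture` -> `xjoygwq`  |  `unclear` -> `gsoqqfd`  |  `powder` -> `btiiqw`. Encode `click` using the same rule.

The shifts repeat in a cycle of length 2: positions 0,1,… shift by +12, +5, then the pattern repeats.
For click: c+12=o, l+5=q, i+12=u, c+5=h, k+12=w.

oquhw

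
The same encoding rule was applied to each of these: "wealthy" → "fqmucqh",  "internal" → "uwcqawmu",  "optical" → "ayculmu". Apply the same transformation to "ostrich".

The shift depends on letter class: consonant w→f is +9, but vowel e→q is +12. The rule splits by letter class: vowels +12, consonants +9.
Applying it to ostrich: o(vowel)+12=a, s(cons)+9=b, t(cons)+9=c, r(cons)+9=a, i(vowel)+12=u, c(cons)+9=l, h(cons)+9=q.

abcaulq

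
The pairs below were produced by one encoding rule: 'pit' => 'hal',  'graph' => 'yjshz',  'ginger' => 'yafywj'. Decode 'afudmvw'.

Compare letters: p→h is +18, i→a is +18, t→l is +18 — a constant shift. It's a constant shift of +18 (ROT18).
Decoding afudmvw: a−18=i, f−18=n, u−18=c, d−18=l, m−18=u, v−18=d, w−18=e.

include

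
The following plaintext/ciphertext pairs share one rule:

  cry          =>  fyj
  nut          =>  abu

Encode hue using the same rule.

lbo

The output letters match the input read backwards, each shifted +7: cry reversed is yrc. Two steps: reverse the string, then apply a Caesar shift of +7.
Applying it to hue: reverse → euh; then shift: e+7=l, u+7=b, h+7=o.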